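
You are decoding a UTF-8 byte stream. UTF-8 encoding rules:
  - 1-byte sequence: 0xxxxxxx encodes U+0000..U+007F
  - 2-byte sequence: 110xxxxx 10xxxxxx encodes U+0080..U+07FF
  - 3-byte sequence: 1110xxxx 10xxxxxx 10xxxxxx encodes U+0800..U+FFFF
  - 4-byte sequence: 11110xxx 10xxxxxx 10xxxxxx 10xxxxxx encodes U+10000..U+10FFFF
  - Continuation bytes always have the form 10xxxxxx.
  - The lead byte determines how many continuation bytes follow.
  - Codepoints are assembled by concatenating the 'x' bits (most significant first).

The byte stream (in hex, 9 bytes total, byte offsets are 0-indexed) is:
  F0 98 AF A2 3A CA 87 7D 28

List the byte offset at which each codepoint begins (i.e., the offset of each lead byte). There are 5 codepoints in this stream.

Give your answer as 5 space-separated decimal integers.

Answer: 0 4 5 7 8

Derivation:
Byte[0]=F0: 4-byte lead, need 3 cont bytes. acc=0x0
Byte[1]=98: continuation. acc=(acc<<6)|0x18=0x18
Byte[2]=AF: continuation. acc=(acc<<6)|0x2F=0x62F
Byte[3]=A2: continuation. acc=(acc<<6)|0x22=0x18BE2
Completed: cp=U+18BE2 (starts at byte 0)
Byte[4]=3A: 1-byte ASCII. cp=U+003A
Byte[5]=CA: 2-byte lead, need 1 cont bytes. acc=0xA
Byte[6]=87: continuation. acc=(acc<<6)|0x07=0x287
Completed: cp=U+0287 (starts at byte 5)
Byte[7]=7D: 1-byte ASCII. cp=U+007D
Byte[8]=28: 1-byte ASCII. cp=U+0028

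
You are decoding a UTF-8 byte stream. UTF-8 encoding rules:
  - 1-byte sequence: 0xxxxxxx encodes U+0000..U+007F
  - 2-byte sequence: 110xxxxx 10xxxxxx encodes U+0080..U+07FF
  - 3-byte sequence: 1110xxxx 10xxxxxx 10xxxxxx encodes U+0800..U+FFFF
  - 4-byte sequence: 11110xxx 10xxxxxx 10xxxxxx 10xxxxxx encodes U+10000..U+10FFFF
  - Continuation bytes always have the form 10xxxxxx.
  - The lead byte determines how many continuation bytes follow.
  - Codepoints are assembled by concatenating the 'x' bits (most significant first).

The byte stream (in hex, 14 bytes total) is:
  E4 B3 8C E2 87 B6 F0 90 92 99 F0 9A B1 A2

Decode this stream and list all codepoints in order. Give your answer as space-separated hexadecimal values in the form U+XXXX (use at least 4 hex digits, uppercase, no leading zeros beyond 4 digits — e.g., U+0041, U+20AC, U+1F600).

Byte[0]=E4: 3-byte lead, need 2 cont bytes. acc=0x4
Byte[1]=B3: continuation. acc=(acc<<6)|0x33=0x133
Byte[2]=8C: continuation. acc=(acc<<6)|0x0C=0x4CCC
Completed: cp=U+4CCC (starts at byte 0)
Byte[3]=E2: 3-byte lead, need 2 cont bytes. acc=0x2
Byte[4]=87: continuation. acc=(acc<<6)|0x07=0x87
Byte[5]=B6: continuation. acc=(acc<<6)|0x36=0x21F6
Completed: cp=U+21F6 (starts at byte 3)
Byte[6]=F0: 4-byte lead, need 3 cont bytes. acc=0x0
Byte[7]=90: continuation. acc=(acc<<6)|0x10=0x10
Byte[8]=92: continuation. acc=(acc<<6)|0x12=0x412
Byte[9]=99: continuation. acc=(acc<<6)|0x19=0x10499
Completed: cp=U+10499 (starts at byte 6)
Byte[10]=F0: 4-byte lead, need 3 cont bytes. acc=0x0
Byte[11]=9A: continuation. acc=(acc<<6)|0x1A=0x1A
Byte[12]=B1: continuation. acc=(acc<<6)|0x31=0x6B1
Byte[13]=A2: continuation. acc=(acc<<6)|0x22=0x1AC62
Completed: cp=U+1AC62 (starts at byte 10)

Answer: U+4CCC U+21F6 U+10499 U+1AC62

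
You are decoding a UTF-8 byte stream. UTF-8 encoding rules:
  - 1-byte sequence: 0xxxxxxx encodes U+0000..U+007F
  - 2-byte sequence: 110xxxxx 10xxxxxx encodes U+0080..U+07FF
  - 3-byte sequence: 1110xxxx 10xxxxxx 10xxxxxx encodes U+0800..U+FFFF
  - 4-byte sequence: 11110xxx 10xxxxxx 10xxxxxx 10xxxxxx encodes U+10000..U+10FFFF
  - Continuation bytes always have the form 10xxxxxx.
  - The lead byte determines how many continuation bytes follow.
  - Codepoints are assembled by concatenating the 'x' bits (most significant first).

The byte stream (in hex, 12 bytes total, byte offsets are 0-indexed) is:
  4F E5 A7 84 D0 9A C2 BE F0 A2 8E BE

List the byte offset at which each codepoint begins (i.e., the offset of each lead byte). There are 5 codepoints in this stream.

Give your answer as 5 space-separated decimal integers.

Answer: 0 1 4 6 8

Derivation:
Byte[0]=4F: 1-byte ASCII. cp=U+004F
Byte[1]=E5: 3-byte lead, need 2 cont bytes. acc=0x5
Byte[2]=A7: continuation. acc=(acc<<6)|0x27=0x167
Byte[3]=84: continuation. acc=(acc<<6)|0x04=0x59C4
Completed: cp=U+59C4 (starts at byte 1)
Byte[4]=D0: 2-byte lead, need 1 cont bytes. acc=0x10
Byte[5]=9A: continuation. acc=(acc<<6)|0x1A=0x41A
Completed: cp=U+041A (starts at byte 4)
Byte[6]=C2: 2-byte lead, need 1 cont bytes. acc=0x2
Byte[7]=BE: continuation. acc=(acc<<6)|0x3E=0xBE
Completed: cp=U+00BE (starts at byte 6)
Byte[8]=F0: 4-byte lead, need 3 cont bytes. acc=0x0
Byte[9]=A2: continuation. acc=(acc<<6)|0x22=0x22
Byte[10]=8E: continuation. acc=(acc<<6)|0x0E=0x88E
Byte[11]=BE: continuation. acc=(acc<<6)|0x3E=0x223BE
Completed: cp=U+223BE (starts at byte 8)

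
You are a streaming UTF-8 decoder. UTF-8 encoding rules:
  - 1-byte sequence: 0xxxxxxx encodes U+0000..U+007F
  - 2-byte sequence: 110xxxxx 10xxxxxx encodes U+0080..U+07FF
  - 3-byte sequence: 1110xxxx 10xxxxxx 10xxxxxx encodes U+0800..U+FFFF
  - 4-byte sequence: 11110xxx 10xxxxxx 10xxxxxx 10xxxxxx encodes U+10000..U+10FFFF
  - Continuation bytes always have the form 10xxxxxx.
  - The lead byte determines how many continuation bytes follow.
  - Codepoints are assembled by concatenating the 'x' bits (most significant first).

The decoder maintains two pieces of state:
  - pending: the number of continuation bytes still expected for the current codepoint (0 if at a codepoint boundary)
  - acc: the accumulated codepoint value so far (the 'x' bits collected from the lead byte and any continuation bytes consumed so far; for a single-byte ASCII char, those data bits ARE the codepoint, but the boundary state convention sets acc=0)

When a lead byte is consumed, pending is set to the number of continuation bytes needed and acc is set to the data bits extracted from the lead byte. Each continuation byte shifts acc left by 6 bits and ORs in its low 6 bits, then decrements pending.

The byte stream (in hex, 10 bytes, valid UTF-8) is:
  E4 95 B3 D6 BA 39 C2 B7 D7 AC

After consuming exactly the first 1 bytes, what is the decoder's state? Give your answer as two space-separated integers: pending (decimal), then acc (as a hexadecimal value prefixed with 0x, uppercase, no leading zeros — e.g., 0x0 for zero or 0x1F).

Byte[0]=E4: 3-byte lead. pending=2, acc=0x4

Answer: 2 0x4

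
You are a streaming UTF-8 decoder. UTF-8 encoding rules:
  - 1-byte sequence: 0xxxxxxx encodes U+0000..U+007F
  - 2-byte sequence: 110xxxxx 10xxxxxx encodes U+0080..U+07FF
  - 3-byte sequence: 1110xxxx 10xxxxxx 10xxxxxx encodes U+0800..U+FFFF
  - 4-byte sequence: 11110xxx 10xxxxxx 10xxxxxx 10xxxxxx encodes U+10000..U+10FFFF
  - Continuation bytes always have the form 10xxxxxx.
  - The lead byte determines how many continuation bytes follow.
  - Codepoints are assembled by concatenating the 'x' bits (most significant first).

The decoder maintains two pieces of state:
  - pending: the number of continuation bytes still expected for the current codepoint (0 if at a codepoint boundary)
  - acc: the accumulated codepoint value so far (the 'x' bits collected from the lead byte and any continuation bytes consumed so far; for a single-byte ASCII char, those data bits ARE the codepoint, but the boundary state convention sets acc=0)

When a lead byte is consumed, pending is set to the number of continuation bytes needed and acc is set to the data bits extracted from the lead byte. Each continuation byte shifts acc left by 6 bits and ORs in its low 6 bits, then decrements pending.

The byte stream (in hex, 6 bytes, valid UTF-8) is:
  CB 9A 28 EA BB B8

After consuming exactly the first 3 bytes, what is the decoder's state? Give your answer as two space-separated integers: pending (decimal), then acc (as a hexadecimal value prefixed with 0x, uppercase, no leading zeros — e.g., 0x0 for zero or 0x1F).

Byte[0]=CB: 2-byte lead. pending=1, acc=0xB
Byte[1]=9A: continuation. acc=(acc<<6)|0x1A=0x2DA, pending=0
Byte[2]=28: 1-byte. pending=0, acc=0x0

Answer: 0 0x0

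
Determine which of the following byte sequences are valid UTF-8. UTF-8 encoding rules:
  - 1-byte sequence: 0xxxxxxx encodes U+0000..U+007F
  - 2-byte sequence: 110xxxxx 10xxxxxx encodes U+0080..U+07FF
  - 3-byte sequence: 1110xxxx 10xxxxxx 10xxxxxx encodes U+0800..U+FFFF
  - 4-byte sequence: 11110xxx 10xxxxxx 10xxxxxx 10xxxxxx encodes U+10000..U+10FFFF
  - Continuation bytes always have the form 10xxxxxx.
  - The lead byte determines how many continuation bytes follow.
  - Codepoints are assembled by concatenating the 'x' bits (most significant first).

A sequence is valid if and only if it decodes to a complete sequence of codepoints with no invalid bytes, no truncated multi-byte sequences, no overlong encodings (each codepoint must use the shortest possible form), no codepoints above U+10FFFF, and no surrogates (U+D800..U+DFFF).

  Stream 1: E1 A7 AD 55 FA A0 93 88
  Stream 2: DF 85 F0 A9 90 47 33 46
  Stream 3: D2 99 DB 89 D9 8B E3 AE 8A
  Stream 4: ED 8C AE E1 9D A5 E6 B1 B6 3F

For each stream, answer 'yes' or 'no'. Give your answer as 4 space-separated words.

Stream 1: error at byte offset 4. INVALID
Stream 2: error at byte offset 5. INVALID
Stream 3: decodes cleanly. VALID
Stream 4: decodes cleanly. VALID

Answer: no no yes yes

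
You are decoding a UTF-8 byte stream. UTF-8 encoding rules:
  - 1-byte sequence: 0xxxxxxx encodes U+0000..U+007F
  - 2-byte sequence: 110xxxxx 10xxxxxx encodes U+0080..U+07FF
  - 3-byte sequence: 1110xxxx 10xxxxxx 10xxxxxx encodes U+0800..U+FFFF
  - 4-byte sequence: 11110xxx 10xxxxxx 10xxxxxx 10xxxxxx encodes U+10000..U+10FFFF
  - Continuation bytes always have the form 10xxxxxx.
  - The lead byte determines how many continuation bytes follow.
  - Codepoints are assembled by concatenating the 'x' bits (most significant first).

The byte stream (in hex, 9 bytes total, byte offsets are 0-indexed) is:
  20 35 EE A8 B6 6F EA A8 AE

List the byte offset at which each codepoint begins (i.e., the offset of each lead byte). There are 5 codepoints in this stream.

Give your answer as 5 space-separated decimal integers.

Byte[0]=20: 1-byte ASCII. cp=U+0020
Byte[1]=35: 1-byte ASCII. cp=U+0035
Byte[2]=EE: 3-byte lead, need 2 cont bytes. acc=0xE
Byte[3]=A8: continuation. acc=(acc<<6)|0x28=0x3A8
Byte[4]=B6: continuation. acc=(acc<<6)|0x36=0xEA36
Completed: cp=U+EA36 (starts at byte 2)
Byte[5]=6F: 1-byte ASCII. cp=U+006F
Byte[6]=EA: 3-byte lead, need 2 cont bytes. acc=0xA
Byte[7]=A8: continuation. acc=(acc<<6)|0x28=0x2A8
Byte[8]=AE: continuation. acc=(acc<<6)|0x2E=0xAA2E
Completed: cp=U+AA2E (starts at byte 6)

Answer: 0 1 2 5 6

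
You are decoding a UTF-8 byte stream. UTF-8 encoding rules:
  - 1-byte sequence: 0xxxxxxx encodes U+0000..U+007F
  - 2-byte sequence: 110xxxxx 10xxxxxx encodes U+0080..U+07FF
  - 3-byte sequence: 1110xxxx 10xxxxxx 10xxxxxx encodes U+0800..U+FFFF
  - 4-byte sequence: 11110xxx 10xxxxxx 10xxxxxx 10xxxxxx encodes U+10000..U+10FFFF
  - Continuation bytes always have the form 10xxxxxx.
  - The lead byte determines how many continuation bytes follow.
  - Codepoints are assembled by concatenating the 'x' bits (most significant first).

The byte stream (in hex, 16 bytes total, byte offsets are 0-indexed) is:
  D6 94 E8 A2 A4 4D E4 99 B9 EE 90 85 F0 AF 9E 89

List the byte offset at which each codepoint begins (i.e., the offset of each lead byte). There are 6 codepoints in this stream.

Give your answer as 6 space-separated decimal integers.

Byte[0]=D6: 2-byte lead, need 1 cont bytes. acc=0x16
Byte[1]=94: continuation. acc=(acc<<6)|0x14=0x594
Completed: cp=U+0594 (starts at byte 0)
Byte[2]=E8: 3-byte lead, need 2 cont bytes. acc=0x8
Byte[3]=A2: continuation. acc=(acc<<6)|0x22=0x222
Byte[4]=A4: continuation. acc=(acc<<6)|0x24=0x88A4
Completed: cp=U+88A4 (starts at byte 2)
Byte[5]=4D: 1-byte ASCII. cp=U+004D
Byte[6]=E4: 3-byte lead, need 2 cont bytes. acc=0x4
Byte[7]=99: continuation. acc=(acc<<6)|0x19=0x119
Byte[8]=B9: continuation. acc=(acc<<6)|0x39=0x4679
Completed: cp=U+4679 (starts at byte 6)
Byte[9]=EE: 3-byte lead, need 2 cont bytes. acc=0xE
Byte[10]=90: continuation. acc=(acc<<6)|0x10=0x390
Byte[11]=85: continuation. acc=(acc<<6)|0x05=0xE405
Completed: cp=U+E405 (starts at byte 9)
Byte[12]=F0: 4-byte lead, need 3 cont bytes. acc=0x0
Byte[13]=AF: continuation. acc=(acc<<6)|0x2F=0x2F
Byte[14]=9E: continuation. acc=(acc<<6)|0x1E=0xBDE
Byte[15]=89: continuation. acc=(acc<<6)|0x09=0x2F789
Completed: cp=U+2F789 (starts at byte 12)

Answer: 0 2 5 6 9 12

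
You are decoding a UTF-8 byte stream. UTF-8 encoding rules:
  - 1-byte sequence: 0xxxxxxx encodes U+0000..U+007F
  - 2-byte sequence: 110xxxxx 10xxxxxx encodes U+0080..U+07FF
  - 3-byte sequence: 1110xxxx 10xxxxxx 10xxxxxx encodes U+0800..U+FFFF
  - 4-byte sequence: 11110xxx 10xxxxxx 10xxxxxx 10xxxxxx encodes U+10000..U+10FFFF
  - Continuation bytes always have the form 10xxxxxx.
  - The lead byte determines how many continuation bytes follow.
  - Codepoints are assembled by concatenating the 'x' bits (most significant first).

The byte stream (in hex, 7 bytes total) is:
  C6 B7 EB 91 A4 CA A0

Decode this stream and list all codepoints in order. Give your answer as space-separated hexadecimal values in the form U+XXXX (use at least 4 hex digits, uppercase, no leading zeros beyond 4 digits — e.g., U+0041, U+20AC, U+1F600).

Answer: U+01B7 U+B464 U+02A0

Derivation:
Byte[0]=C6: 2-byte lead, need 1 cont bytes. acc=0x6
Byte[1]=B7: continuation. acc=(acc<<6)|0x37=0x1B7
Completed: cp=U+01B7 (starts at byte 0)
Byte[2]=EB: 3-byte lead, need 2 cont bytes. acc=0xB
Byte[3]=91: continuation. acc=(acc<<6)|0x11=0x2D1
Byte[4]=A4: continuation. acc=(acc<<6)|0x24=0xB464
Completed: cp=U+B464 (starts at byte 2)
Byte[5]=CA: 2-byte lead, need 1 cont bytes. acc=0xA
Byte[6]=A0: continuation. acc=(acc<<6)|0x20=0x2A0
Completed: cp=U+02A0 (starts at byte 5)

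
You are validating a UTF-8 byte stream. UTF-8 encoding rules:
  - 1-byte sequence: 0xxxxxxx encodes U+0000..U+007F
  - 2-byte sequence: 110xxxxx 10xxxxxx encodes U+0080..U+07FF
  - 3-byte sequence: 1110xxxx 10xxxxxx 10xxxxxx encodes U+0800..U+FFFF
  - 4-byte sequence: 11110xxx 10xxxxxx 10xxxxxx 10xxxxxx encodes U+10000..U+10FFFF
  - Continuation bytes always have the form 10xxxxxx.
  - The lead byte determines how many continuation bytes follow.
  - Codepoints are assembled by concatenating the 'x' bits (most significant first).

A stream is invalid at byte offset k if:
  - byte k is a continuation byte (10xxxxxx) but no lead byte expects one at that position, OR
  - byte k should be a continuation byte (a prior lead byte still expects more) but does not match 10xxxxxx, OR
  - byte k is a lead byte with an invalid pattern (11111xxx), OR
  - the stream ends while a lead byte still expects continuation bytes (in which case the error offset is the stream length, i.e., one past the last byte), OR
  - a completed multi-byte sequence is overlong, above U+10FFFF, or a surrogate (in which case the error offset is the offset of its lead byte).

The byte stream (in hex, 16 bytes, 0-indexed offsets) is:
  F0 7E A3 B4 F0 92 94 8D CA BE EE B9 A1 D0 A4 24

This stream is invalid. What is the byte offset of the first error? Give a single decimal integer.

Answer: 1

Derivation:
Byte[0]=F0: 4-byte lead, need 3 cont bytes. acc=0x0
Byte[1]=7E: expected 10xxxxxx continuation. INVALID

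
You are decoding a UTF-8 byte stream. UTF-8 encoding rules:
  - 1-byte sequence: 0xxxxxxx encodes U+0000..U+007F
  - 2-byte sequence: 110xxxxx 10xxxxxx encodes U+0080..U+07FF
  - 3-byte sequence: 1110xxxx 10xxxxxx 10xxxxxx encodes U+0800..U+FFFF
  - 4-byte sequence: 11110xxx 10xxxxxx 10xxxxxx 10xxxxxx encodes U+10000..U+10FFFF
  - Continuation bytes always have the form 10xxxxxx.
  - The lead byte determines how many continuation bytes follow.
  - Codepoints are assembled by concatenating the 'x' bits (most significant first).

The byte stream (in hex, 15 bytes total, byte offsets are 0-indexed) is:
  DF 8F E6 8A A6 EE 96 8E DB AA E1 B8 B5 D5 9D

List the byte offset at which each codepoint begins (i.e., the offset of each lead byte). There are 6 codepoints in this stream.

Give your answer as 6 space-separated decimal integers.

Answer: 0 2 5 8 10 13

Derivation:
Byte[0]=DF: 2-byte lead, need 1 cont bytes. acc=0x1F
Byte[1]=8F: continuation. acc=(acc<<6)|0x0F=0x7CF
Completed: cp=U+07CF (starts at byte 0)
Byte[2]=E6: 3-byte lead, need 2 cont bytes. acc=0x6
Byte[3]=8A: continuation. acc=(acc<<6)|0x0A=0x18A
Byte[4]=A6: continuation. acc=(acc<<6)|0x26=0x62A6
Completed: cp=U+62A6 (starts at byte 2)
Byte[5]=EE: 3-byte lead, need 2 cont bytes. acc=0xE
Byte[6]=96: continuation. acc=(acc<<6)|0x16=0x396
Byte[7]=8E: continuation. acc=(acc<<6)|0x0E=0xE58E
Completed: cp=U+E58E (starts at byte 5)
Byte[8]=DB: 2-byte lead, need 1 cont bytes. acc=0x1B
Byte[9]=AA: continuation. acc=(acc<<6)|0x2A=0x6EA
Completed: cp=U+06EA (starts at byte 8)
Byte[10]=E1: 3-byte lead, need 2 cont bytes. acc=0x1
Byte[11]=B8: continuation. acc=(acc<<6)|0x38=0x78
Byte[12]=B5: continuation. acc=(acc<<6)|0x35=0x1E35
Completed: cp=U+1E35 (starts at byte 10)
Byte[13]=D5: 2-byte lead, need 1 cont bytes. acc=0x15
Byte[14]=9D: continuation. acc=(acc<<6)|0x1D=0x55D
Completed: cp=U+055D (starts at byte 13)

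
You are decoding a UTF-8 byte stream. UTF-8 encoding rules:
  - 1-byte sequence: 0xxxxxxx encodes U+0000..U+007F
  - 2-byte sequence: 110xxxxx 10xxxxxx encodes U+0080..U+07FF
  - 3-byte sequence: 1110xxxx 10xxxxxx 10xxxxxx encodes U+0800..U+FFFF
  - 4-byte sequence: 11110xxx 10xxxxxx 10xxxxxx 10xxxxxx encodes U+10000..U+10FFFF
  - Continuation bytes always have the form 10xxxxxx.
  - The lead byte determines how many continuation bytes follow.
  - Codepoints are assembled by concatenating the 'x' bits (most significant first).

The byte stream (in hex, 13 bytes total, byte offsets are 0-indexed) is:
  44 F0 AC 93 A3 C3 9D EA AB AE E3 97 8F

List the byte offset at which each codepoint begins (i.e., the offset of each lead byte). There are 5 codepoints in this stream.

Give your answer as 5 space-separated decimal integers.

Byte[0]=44: 1-byte ASCII. cp=U+0044
Byte[1]=F0: 4-byte lead, need 3 cont bytes. acc=0x0
Byte[2]=AC: continuation. acc=(acc<<6)|0x2C=0x2C
Byte[3]=93: continuation. acc=(acc<<6)|0x13=0xB13
Byte[4]=A3: continuation. acc=(acc<<6)|0x23=0x2C4E3
Completed: cp=U+2C4E3 (starts at byte 1)
Byte[5]=C3: 2-byte lead, need 1 cont bytes. acc=0x3
Byte[6]=9D: continuation. acc=(acc<<6)|0x1D=0xDD
Completed: cp=U+00DD (starts at byte 5)
Byte[7]=EA: 3-byte lead, need 2 cont bytes. acc=0xA
Byte[8]=AB: continuation. acc=(acc<<6)|0x2B=0x2AB
Byte[9]=AE: continuation. acc=(acc<<6)|0x2E=0xAAEE
Completed: cp=U+AAEE (starts at byte 7)
Byte[10]=E3: 3-byte lead, need 2 cont bytes. acc=0x3
Byte[11]=97: continuation. acc=(acc<<6)|0x17=0xD7
Byte[12]=8F: continuation. acc=(acc<<6)|0x0F=0x35CF
Completed: cp=U+35CF (starts at byte 10)

Answer: 0 1 5 7 10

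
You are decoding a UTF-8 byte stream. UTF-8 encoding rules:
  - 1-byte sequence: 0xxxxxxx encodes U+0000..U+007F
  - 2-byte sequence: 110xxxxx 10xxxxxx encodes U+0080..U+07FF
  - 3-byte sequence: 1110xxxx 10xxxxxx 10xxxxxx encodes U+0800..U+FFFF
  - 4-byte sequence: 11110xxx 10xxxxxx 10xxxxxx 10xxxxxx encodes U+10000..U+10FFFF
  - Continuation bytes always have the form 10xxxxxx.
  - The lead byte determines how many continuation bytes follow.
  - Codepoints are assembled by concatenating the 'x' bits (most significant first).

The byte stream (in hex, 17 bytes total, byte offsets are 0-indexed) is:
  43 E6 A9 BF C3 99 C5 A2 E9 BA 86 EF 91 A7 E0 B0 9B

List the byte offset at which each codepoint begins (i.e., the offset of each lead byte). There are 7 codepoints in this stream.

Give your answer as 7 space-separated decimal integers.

Answer: 0 1 4 6 8 11 14

Derivation:
Byte[0]=43: 1-byte ASCII. cp=U+0043
Byte[1]=E6: 3-byte lead, need 2 cont bytes. acc=0x6
Byte[2]=A9: continuation. acc=(acc<<6)|0x29=0x1A9
Byte[3]=BF: continuation. acc=(acc<<6)|0x3F=0x6A7F
Completed: cp=U+6A7F (starts at byte 1)
Byte[4]=C3: 2-byte lead, need 1 cont bytes. acc=0x3
Byte[5]=99: continuation. acc=(acc<<6)|0x19=0xD9
Completed: cp=U+00D9 (starts at byte 4)
Byte[6]=C5: 2-byte lead, need 1 cont bytes. acc=0x5
Byte[7]=A2: continuation. acc=(acc<<6)|0x22=0x162
Completed: cp=U+0162 (starts at byte 6)
Byte[8]=E9: 3-byte lead, need 2 cont bytes. acc=0x9
Byte[9]=BA: continuation. acc=(acc<<6)|0x3A=0x27A
Byte[10]=86: continuation. acc=(acc<<6)|0x06=0x9E86
Completed: cp=U+9E86 (starts at byte 8)
Byte[11]=EF: 3-byte lead, need 2 cont bytes. acc=0xF
Byte[12]=91: continuation. acc=(acc<<6)|0x11=0x3D1
Byte[13]=A7: continuation. acc=(acc<<6)|0x27=0xF467
Completed: cp=U+F467 (starts at byte 11)
Byte[14]=E0: 3-byte lead, need 2 cont bytes. acc=0x0
Byte[15]=B0: continuation. acc=(acc<<6)|0x30=0x30
Byte[16]=9B: continuation. acc=(acc<<6)|0x1B=0xC1B
Completed: cp=U+0C1B (starts at byte 14)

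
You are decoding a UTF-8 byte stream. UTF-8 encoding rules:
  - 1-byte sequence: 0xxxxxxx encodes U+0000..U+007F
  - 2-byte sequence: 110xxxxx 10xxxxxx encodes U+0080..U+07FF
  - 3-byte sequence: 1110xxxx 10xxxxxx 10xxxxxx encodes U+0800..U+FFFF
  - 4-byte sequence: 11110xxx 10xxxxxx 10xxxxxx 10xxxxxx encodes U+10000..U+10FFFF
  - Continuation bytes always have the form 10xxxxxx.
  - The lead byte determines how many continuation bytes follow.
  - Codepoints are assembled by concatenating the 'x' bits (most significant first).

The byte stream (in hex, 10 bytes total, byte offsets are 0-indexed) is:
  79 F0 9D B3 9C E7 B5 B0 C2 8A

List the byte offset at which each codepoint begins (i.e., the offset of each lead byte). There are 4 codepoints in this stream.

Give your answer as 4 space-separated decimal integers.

Byte[0]=79: 1-byte ASCII. cp=U+0079
Byte[1]=F0: 4-byte lead, need 3 cont bytes. acc=0x0
Byte[2]=9D: continuation. acc=(acc<<6)|0x1D=0x1D
Byte[3]=B3: continuation. acc=(acc<<6)|0x33=0x773
Byte[4]=9C: continuation. acc=(acc<<6)|0x1C=0x1DCDC
Completed: cp=U+1DCDC (starts at byte 1)
Byte[5]=E7: 3-byte lead, need 2 cont bytes. acc=0x7
Byte[6]=B5: continuation. acc=(acc<<6)|0x35=0x1F5
Byte[7]=B0: continuation. acc=(acc<<6)|0x30=0x7D70
Completed: cp=U+7D70 (starts at byte 5)
Byte[8]=C2: 2-byte lead, need 1 cont bytes. acc=0x2
Byte[9]=8A: continuation. acc=(acc<<6)|0x0A=0x8A
Completed: cp=U+008A (starts at byte 8)

Answer: 0 1 5 8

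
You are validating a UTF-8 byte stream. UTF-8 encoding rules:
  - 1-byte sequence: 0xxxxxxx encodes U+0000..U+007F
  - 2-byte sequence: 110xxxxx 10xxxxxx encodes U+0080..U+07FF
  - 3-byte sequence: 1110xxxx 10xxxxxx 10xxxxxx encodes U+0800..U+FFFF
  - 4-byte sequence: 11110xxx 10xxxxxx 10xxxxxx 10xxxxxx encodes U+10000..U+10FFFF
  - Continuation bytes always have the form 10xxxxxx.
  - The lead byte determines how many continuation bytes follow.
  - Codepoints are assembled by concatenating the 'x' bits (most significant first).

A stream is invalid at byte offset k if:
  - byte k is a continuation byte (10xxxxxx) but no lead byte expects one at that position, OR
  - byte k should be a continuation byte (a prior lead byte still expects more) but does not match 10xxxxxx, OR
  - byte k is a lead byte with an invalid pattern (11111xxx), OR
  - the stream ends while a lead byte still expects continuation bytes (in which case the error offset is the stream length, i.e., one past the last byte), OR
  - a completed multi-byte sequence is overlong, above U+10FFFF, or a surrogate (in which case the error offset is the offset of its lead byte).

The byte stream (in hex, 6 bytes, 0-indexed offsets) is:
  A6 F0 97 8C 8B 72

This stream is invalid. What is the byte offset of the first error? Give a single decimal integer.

Answer: 0

Derivation:
Byte[0]=A6: INVALID lead byte (not 0xxx/110x/1110/11110)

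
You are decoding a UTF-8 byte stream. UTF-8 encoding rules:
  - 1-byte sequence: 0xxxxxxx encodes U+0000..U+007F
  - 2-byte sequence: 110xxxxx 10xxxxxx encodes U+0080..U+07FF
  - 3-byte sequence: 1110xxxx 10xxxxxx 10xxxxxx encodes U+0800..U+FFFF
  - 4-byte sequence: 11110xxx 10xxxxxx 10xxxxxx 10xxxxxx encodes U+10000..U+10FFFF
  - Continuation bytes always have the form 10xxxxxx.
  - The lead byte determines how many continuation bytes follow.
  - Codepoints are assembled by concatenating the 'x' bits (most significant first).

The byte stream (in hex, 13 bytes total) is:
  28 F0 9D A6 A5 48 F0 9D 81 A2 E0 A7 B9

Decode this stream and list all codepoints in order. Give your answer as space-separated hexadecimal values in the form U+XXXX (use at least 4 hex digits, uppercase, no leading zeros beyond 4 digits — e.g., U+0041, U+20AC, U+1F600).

Byte[0]=28: 1-byte ASCII. cp=U+0028
Byte[1]=F0: 4-byte lead, need 3 cont bytes. acc=0x0
Byte[2]=9D: continuation. acc=(acc<<6)|0x1D=0x1D
Byte[3]=A6: continuation. acc=(acc<<6)|0x26=0x766
Byte[4]=A5: continuation. acc=(acc<<6)|0x25=0x1D9A5
Completed: cp=U+1D9A5 (starts at byte 1)
Byte[5]=48: 1-byte ASCII. cp=U+0048
Byte[6]=F0: 4-byte lead, need 3 cont bytes. acc=0x0
Byte[7]=9D: continuation. acc=(acc<<6)|0x1D=0x1D
Byte[8]=81: continuation. acc=(acc<<6)|0x01=0x741
Byte[9]=A2: continuation. acc=(acc<<6)|0x22=0x1D062
Completed: cp=U+1D062 (starts at byte 6)
Byte[10]=E0: 3-byte lead, need 2 cont bytes. acc=0x0
Byte[11]=A7: continuation. acc=(acc<<6)|0x27=0x27
Byte[12]=B9: continuation. acc=(acc<<6)|0x39=0x9F9
Completed: cp=U+09F9 (starts at byte 10)

Answer: U+0028 U+1D9A5 U+0048 U+1D062 U+09F9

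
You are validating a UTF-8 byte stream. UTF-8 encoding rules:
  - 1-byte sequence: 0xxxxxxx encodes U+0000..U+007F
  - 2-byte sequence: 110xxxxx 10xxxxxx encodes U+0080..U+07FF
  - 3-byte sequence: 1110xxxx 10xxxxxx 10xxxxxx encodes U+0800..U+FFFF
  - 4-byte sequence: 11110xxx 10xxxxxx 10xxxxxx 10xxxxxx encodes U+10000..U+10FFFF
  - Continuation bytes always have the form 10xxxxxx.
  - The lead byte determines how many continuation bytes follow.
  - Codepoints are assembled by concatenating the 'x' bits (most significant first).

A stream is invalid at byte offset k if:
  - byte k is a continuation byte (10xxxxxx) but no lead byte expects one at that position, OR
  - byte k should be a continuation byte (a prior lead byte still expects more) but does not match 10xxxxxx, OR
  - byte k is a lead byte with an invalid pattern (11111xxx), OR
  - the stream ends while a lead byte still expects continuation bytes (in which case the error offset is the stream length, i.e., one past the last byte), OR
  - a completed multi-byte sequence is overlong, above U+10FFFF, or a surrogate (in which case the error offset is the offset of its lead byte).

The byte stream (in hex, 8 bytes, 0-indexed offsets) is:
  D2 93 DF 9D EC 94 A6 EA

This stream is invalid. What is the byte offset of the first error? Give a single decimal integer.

Byte[0]=D2: 2-byte lead, need 1 cont bytes. acc=0x12
Byte[1]=93: continuation. acc=(acc<<6)|0x13=0x493
Completed: cp=U+0493 (starts at byte 0)
Byte[2]=DF: 2-byte lead, need 1 cont bytes. acc=0x1F
Byte[3]=9D: continuation. acc=(acc<<6)|0x1D=0x7DD
Completed: cp=U+07DD (starts at byte 2)
Byte[4]=EC: 3-byte lead, need 2 cont bytes. acc=0xC
Byte[5]=94: continuation. acc=(acc<<6)|0x14=0x314
Byte[6]=A6: continuation. acc=(acc<<6)|0x26=0xC526
Completed: cp=U+C526 (starts at byte 4)
Byte[7]=EA: 3-byte lead, need 2 cont bytes. acc=0xA
Byte[8]: stream ended, expected continuation. INVALID

Answer: 8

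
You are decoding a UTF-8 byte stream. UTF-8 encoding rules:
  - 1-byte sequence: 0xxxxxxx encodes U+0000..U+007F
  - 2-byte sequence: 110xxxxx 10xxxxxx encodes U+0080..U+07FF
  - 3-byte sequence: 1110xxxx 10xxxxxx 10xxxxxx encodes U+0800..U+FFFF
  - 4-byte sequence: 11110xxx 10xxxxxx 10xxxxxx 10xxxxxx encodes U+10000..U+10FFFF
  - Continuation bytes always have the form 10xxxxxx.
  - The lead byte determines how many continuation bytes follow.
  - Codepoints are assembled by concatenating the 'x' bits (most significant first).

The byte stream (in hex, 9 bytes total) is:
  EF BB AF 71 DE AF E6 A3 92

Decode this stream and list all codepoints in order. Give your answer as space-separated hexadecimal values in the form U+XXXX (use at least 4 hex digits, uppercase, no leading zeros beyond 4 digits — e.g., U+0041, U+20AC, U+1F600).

Byte[0]=EF: 3-byte lead, need 2 cont bytes. acc=0xF
Byte[1]=BB: continuation. acc=(acc<<6)|0x3B=0x3FB
Byte[2]=AF: continuation. acc=(acc<<6)|0x2F=0xFEEF
Completed: cp=U+FEEF (starts at byte 0)
Byte[3]=71: 1-byte ASCII. cp=U+0071
Byte[4]=DE: 2-byte lead, need 1 cont bytes. acc=0x1E
Byte[5]=AF: continuation. acc=(acc<<6)|0x2F=0x7AF
Completed: cp=U+07AF (starts at byte 4)
Byte[6]=E6: 3-byte lead, need 2 cont bytes. acc=0x6
Byte[7]=A3: continuation. acc=(acc<<6)|0x23=0x1A3
Byte[8]=92: continuation. acc=(acc<<6)|0x12=0x68D2
Completed: cp=U+68D2 (starts at byte 6)

Answer: U+FEEF U+0071 U+07AF U+68D2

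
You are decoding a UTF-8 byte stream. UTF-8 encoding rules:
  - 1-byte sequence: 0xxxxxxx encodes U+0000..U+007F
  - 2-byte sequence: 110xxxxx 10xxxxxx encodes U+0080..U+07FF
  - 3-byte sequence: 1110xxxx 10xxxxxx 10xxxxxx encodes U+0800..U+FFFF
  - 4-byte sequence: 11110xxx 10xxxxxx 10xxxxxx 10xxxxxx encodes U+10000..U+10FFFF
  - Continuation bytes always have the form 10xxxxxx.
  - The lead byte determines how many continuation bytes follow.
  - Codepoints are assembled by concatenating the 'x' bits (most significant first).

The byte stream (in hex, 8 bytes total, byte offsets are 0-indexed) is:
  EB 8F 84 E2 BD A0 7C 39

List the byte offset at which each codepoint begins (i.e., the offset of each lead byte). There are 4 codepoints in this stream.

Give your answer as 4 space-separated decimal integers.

Byte[0]=EB: 3-byte lead, need 2 cont bytes. acc=0xB
Byte[1]=8F: continuation. acc=(acc<<6)|0x0F=0x2CF
Byte[2]=84: continuation. acc=(acc<<6)|0x04=0xB3C4
Completed: cp=U+B3C4 (starts at byte 0)
Byte[3]=E2: 3-byte lead, need 2 cont bytes. acc=0x2
Byte[4]=BD: continuation. acc=(acc<<6)|0x3D=0xBD
Byte[5]=A0: continuation. acc=(acc<<6)|0x20=0x2F60
Completed: cp=U+2F60 (starts at byte 3)
Byte[6]=7C: 1-byte ASCII. cp=U+007C
Byte[7]=39: 1-byte ASCII. cp=U+0039

Answer: 0 3 6 7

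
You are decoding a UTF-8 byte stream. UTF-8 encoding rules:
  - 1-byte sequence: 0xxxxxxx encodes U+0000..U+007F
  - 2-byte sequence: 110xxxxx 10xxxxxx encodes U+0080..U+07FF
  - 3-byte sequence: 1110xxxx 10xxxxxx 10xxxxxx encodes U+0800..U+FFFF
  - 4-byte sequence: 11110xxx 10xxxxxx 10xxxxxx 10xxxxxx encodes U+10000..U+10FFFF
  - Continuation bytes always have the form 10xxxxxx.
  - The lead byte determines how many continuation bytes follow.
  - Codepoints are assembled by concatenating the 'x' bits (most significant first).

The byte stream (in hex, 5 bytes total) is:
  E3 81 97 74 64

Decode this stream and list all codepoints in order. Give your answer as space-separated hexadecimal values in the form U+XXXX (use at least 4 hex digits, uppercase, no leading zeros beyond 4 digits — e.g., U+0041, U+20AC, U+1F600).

Answer: U+3057 U+0074 U+0064

Derivation:
Byte[0]=E3: 3-byte lead, need 2 cont bytes. acc=0x3
Byte[1]=81: continuation. acc=(acc<<6)|0x01=0xC1
Byte[2]=97: continuation. acc=(acc<<6)|0x17=0x3057
Completed: cp=U+3057 (starts at byte 0)
Byte[3]=74: 1-byte ASCII. cp=U+0074
Byte[4]=64: 1-byte ASCII. cp=U+0064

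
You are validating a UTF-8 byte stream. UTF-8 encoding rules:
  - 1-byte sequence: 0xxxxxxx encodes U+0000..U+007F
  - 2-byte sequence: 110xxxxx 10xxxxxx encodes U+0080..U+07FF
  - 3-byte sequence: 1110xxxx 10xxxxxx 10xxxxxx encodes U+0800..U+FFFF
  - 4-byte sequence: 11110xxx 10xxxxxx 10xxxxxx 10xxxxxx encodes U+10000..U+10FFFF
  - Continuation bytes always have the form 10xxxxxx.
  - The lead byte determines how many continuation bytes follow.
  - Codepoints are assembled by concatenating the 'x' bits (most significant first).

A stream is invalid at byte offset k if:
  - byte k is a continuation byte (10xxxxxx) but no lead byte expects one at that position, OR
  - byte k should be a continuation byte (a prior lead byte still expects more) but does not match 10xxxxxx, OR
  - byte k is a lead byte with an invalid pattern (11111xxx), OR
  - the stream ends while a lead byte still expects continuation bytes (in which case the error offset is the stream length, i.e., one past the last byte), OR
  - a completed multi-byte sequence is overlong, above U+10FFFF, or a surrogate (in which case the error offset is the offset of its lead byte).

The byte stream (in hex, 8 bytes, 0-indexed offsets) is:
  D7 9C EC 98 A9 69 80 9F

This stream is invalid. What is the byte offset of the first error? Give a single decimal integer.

Answer: 6

Derivation:
Byte[0]=D7: 2-byte lead, need 1 cont bytes. acc=0x17
Byte[1]=9C: continuation. acc=(acc<<6)|0x1C=0x5DC
Completed: cp=U+05DC (starts at byte 0)
Byte[2]=EC: 3-byte lead, need 2 cont bytes. acc=0xC
Byte[3]=98: continuation. acc=(acc<<6)|0x18=0x318
Byte[4]=A9: continuation. acc=(acc<<6)|0x29=0xC629
Completed: cp=U+C629 (starts at byte 2)
Byte[5]=69: 1-byte ASCII. cp=U+0069
Byte[6]=80: INVALID lead byte (not 0xxx/110x/1110/11110)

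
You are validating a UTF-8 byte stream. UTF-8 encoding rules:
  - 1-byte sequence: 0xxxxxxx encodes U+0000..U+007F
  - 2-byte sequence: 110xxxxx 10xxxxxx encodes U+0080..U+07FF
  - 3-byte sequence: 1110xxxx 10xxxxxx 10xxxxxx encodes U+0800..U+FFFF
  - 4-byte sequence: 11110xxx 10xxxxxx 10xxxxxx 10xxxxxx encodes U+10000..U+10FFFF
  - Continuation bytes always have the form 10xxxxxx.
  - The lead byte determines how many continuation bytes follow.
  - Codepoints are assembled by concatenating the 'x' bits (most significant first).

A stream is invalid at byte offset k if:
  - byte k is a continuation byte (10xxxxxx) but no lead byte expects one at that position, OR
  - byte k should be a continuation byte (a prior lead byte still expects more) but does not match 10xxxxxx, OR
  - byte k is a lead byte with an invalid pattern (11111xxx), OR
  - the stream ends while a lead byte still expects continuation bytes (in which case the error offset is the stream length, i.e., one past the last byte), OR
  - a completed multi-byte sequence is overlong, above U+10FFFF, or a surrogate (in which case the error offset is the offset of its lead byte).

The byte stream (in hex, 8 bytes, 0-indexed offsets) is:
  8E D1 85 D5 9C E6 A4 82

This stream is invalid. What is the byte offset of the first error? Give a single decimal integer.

Answer: 0

Derivation:
Byte[0]=8E: INVALID lead byte (not 0xxx/110x/1110/11110)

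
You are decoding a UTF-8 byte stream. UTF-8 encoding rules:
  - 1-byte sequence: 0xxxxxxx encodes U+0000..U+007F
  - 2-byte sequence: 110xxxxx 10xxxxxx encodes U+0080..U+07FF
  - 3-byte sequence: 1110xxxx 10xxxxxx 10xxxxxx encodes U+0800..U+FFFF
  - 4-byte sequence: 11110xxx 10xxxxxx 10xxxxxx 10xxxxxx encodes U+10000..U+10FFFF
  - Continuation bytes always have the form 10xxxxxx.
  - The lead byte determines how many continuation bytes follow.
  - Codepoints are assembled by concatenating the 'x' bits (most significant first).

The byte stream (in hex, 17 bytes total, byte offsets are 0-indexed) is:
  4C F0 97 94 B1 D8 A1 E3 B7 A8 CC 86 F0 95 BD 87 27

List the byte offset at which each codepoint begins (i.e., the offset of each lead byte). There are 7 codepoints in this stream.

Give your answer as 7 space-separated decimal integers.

Answer: 0 1 5 7 10 12 16

Derivation:
Byte[0]=4C: 1-byte ASCII. cp=U+004C
Byte[1]=F0: 4-byte lead, need 3 cont bytes. acc=0x0
Byte[2]=97: continuation. acc=(acc<<6)|0x17=0x17
Byte[3]=94: continuation. acc=(acc<<6)|0x14=0x5D4
Byte[4]=B1: continuation. acc=(acc<<6)|0x31=0x17531
Completed: cp=U+17531 (starts at byte 1)
Byte[5]=D8: 2-byte lead, need 1 cont bytes. acc=0x18
Byte[6]=A1: continuation. acc=(acc<<6)|0x21=0x621
Completed: cp=U+0621 (starts at byte 5)
Byte[7]=E3: 3-byte lead, need 2 cont bytes. acc=0x3
Byte[8]=B7: continuation. acc=(acc<<6)|0x37=0xF7
Byte[9]=A8: continuation. acc=(acc<<6)|0x28=0x3DE8
Completed: cp=U+3DE8 (starts at byte 7)
Byte[10]=CC: 2-byte lead, need 1 cont bytes. acc=0xC
Byte[11]=86: continuation. acc=(acc<<6)|0x06=0x306
Completed: cp=U+0306 (starts at byte 10)
Byte[12]=F0: 4-byte lead, need 3 cont bytes. acc=0x0
Byte[13]=95: continuation. acc=(acc<<6)|0x15=0x15
Byte[14]=BD: continuation. acc=(acc<<6)|0x3D=0x57D
Byte[15]=87: continuation. acc=(acc<<6)|0x07=0x15F47
Completed: cp=U+15F47 (starts at byte 12)
Byte[16]=27: 1-byte ASCII. cp=U+0027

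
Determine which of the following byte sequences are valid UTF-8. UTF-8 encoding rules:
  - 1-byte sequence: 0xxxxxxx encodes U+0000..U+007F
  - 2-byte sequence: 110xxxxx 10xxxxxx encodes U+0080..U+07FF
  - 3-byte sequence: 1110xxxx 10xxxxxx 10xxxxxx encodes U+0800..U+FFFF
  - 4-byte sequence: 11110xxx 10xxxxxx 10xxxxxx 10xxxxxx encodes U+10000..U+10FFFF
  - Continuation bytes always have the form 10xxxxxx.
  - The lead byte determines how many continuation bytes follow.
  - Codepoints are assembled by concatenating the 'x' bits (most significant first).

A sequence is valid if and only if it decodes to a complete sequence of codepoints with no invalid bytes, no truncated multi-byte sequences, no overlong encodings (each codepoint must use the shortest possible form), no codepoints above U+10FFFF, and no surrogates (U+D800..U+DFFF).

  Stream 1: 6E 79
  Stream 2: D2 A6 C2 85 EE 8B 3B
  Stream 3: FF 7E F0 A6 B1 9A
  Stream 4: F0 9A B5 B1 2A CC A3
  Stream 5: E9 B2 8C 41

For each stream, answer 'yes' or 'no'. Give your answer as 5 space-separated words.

Stream 1: decodes cleanly. VALID
Stream 2: error at byte offset 6. INVALID
Stream 3: error at byte offset 0. INVALID
Stream 4: decodes cleanly. VALID
Stream 5: decodes cleanly. VALID

Answer: yes no no yes yes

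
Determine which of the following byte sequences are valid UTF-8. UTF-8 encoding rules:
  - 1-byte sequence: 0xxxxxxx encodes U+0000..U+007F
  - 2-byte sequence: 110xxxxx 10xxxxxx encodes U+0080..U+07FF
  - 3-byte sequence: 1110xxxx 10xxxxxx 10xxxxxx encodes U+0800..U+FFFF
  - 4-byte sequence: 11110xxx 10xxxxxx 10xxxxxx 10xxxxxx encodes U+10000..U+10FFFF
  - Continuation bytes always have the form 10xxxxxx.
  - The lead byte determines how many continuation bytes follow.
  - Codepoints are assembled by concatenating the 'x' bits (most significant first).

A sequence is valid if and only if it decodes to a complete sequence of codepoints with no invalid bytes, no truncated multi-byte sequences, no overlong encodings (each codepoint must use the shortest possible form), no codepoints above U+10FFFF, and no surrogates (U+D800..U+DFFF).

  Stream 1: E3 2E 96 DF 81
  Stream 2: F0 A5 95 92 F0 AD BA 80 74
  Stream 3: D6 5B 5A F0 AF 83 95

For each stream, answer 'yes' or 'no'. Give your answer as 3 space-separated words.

Answer: no yes no

Derivation:
Stream 1: error at byte offset 1. INVALID
Stream 2: decodes cleanly. VALID
Stream 3: error at byte offset 1. INVALID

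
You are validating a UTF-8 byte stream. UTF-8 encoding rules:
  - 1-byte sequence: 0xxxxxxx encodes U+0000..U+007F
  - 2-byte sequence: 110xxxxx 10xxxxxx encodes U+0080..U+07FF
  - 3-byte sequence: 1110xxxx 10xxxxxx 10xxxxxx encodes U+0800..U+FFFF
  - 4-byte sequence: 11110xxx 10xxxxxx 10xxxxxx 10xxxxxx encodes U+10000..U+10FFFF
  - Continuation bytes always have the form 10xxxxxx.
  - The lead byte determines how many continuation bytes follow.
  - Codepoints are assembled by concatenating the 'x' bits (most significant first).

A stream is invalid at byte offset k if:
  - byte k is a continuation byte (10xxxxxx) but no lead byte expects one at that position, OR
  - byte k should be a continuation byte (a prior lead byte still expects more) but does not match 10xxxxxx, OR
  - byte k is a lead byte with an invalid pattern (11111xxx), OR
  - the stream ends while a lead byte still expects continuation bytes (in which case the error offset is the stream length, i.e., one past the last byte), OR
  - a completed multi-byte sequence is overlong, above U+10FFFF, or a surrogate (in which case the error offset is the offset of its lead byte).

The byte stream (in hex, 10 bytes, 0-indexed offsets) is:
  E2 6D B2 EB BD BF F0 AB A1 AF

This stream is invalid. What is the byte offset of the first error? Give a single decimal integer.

Answer: 1

Derivation:
Byte[0]=E2: 3-byte lead, need 2 cont bytes. acc=0x2
Byte[1]=6D: expected 10xxxxxx continuation. INVALID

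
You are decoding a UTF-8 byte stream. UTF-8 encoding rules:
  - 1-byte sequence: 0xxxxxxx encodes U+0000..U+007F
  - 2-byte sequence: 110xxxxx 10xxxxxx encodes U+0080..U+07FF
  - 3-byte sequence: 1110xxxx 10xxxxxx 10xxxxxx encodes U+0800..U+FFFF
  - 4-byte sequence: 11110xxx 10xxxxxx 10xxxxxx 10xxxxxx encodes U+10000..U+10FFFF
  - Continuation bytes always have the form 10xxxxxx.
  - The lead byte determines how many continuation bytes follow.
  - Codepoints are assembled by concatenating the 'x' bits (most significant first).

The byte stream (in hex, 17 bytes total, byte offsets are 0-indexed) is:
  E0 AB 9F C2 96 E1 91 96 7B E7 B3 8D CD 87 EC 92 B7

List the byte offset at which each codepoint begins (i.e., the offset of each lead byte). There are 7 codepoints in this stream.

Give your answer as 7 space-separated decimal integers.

Byte[0]=E0: 3-byte lead, need 2 cont bytes. acc=0x0
Byte[1]=AB: continuation. acc=(acc<<6)|0x2B=0x2B
Byte[2]=9F: continuation. acc=(acc<<6)|0x1F=0xADF
Completed: cp=U+0ADF (starts at byte 0)
Byte[3]=C2: 2-byte lead, need 1 cont bytes. acc=0x2
Byte[4]=96: continuation. acc=(acc<<6)|0x16=0x96
Completed: cp=U+0096 (starts at byte 3)
Byte[5]=E1: 3-byte lead, need 2 cont bytes. acc=0x1
Byte[6]=91: continuation. acc=(acc<<6)|0x11=0x51
Byte[7]=96: continuation. acc=(acc<<6)|0x16=0x1456
Completed: cp=U+1456 (starts at byte 5)
Byte[8]=7B: 1-byte ASCII. cp=U+007B
Byte[9]=E7: 3-byte lead, need 2 cont bytes. acc=0x7
Byte[10]=B3: continuation. acc=(acc<<6)|0x33=0x1F3
Byte[11]=8D: continuation. acc=(acc<<6)|0x0D=0x7CCD
Completed: cp=U+7CCD (starts at byte 9)
Byte[12]=CD: 2-byte lead, need 1 cont bytes. acc=0xD
Byte[13]=87: continuation. acc=(acc<<6)|0x07=0x347
Completed: cp=U+0347 (starts at byte 12)
Byte[14]=EC: 3-byte lead, need 2 cont bytes. acc=0xC
Byte[15]=92: continuation. acc=(acc<<6)|0x12=0x312
Byte[16]=B7: continuation. acc=(acc<<6)|0x37=0xC4B7
Completed: cp=U+C4B7 (starts at byte 14)

Answer: 0 3 5 8 9 12 14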